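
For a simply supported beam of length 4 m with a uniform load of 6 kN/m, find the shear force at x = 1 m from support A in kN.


R_A = w * L / 2 = 6 * 4 / 2 = 12.0 kN
V(x) = R_A - w * x = 12.0 - 6 * 1
= 6.0 kN

6.0 kN


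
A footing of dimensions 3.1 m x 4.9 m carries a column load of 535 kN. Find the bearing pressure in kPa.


A = 3.1 * 4.9 = 15.19 m^2
q = P / A = 535 / 15.19
= 35.2205 kPa

35.2205 kPa


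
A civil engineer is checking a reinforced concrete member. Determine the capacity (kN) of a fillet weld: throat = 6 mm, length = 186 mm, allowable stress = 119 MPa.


Strength = throat * length * allowable stress
= 6 * 186 * 119 N
= 132804 N
= 132.8 kN

132.8 kN


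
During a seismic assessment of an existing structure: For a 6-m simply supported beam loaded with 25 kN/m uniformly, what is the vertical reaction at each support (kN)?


Total load = w * L = 25 * 6 = 150 kN
By symmetry, each reaction R = total / 2 = 150 / 2 = 75.0 kN

75.0 kN


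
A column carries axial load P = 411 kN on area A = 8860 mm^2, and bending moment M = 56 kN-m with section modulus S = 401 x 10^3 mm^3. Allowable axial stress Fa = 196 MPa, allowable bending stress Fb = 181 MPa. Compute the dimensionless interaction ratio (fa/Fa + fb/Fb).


f_a = P / A = 411000.0 / 8860 = 46.3883 MPa
f_b = M / S = 56000000.0 / 401000.0 = 139.6509 MPa
Ratio = f_a / Fa + f_b / Fb
= 46.3883 / 196 + 139.6509 / 181
= 1.0082 (dimensionless)

1.0082 (dimensionless)


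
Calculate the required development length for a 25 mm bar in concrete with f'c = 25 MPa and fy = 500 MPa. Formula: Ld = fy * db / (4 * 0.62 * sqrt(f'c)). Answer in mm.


Ld = (fy * db) / (4 * 0.62 * sqrt(f'c))
= (500 * 25) / (4 * 0.62 * sqrt(25))
= 12500 / 12.4
= 1008.06 mm

1008.06 mm


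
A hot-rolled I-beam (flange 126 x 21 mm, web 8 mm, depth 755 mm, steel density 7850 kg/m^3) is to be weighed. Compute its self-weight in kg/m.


A_flanges = 2 * 126 * 21 = 5292 mm^2
A_web = (755 - 2 * 21) * 8 = 5704 mm^2
A_total = 5292 + 5704 = 10996 mm^2 = 0.010996 m^2
Weight = rho * A = 7850 * 0.010996 = 86.3186 kg/m

86.3186 kg/m


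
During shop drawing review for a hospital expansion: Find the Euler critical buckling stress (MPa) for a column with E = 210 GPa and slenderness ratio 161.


sigma_cr = pi^2 * E / lambda^2
= 9.8696 * 210000.0 / 161^2
= 9.8696 * 210000.0 / 25921
= 79.959 MPa

79.959 MPa


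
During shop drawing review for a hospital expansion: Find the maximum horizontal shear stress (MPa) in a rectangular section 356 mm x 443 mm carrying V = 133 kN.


A = b * h = 356 * 443 = 157708 mm^2
V = 133 kN = 133000.0 N
tau_max = 1.5 * V / A = 1.5 * 133000.0 / 157708
= 1.265 MPa

1.265 MPa


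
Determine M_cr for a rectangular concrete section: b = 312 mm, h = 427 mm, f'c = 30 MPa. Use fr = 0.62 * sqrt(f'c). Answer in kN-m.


fr = 0.62 * sqrt(30) = 0.62 * 5.4772 = 3.3959 MPa
I = 312 * 427^3 / 12 = 2024216558.0 mm^4
y_t = 213.5 mm
M_cr = fr * I / y_t = 3.3959 * 2024216558.0 / 213.5 N-mm
= 32.1967 kN-m

32.1967 kN-m


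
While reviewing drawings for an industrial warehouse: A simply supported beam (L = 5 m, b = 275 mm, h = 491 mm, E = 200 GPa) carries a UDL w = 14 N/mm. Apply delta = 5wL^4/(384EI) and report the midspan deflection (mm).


I = 275 * 491^3 / 12 = 2712663502.08 mm^4
L = 5000.0 mm, w = 14 N/mm, E = 200000.0 MPa
delta = 5 * w * L^4 / (384 * E * I)
= 5 * 14 * 5000.0^4 / (384 * 200000.0 * 2712663502.08)
= 0.21 mm

0.21 mm


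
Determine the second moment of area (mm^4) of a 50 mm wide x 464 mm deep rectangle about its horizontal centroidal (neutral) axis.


I = b * h^3 / 12
= 50 * 464^3 / 12
= 50 * 99897344 / 12
= 416238933.33 mm^4

416238933.33 mm^4


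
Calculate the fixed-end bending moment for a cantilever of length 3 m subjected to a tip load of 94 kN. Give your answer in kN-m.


For a cantilever with a point load at the free end:
M_max = P * L = 94 * 3 = 282 kN-m

282 kN-m


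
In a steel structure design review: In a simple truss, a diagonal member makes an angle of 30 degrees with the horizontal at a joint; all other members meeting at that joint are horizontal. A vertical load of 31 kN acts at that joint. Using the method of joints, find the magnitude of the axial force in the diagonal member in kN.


At the joint, only the diagonal has a vertical component, so vertical equilibrium gives:
F * sin(30) = 31
F = 31 / sin(30)
= 31 / 0.5
= 62.0 kN

62.0 kN


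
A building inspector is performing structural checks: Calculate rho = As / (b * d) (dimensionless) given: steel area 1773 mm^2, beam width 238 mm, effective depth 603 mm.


rho = As / (b * d)
= 1773 / (238 * 603)
= 1773 / 143514
= 0.012354 (dimensionless)

0.012354 (dimensionless)


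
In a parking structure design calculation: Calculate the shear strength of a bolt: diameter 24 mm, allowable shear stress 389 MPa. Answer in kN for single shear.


A = pi * d^2 / 4 = pi * 24^2 / 4 = 452.3893 mm^2
V = f_v * A / 1000 = 389 * 452.3893 / 1000
= 175.9795 kN

175.9795 kN


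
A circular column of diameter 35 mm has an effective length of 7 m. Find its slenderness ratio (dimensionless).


Radius of gyration r = d / 4 = 35 / 4 = 8.75 mm
L_eff = 7000.0 mm
Slenderness ratio = L / r = 7000.0 / 8.75 = 800.0 (dimensionless)

800.0 (dimensionless)


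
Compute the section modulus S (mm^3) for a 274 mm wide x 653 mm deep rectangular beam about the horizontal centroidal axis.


S = b * h^2 / 6
= 274 * 653^2 / 6
= 274 * 426409 / 6
= 19472677.67 mm^3

19472677.67 mm^3


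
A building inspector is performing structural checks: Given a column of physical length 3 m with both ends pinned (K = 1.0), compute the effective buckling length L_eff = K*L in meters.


L_eff = K * L
= 1.0 * 3
= 3.0 m

3.0 m


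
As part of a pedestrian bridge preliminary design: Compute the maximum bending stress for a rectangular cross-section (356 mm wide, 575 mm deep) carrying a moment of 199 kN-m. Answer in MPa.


I = b * h^3 / 12 = 356 * 575^3 / 12 = 5639911458.33 mm^4
y = h / 2 = 575 / 2 = 287.5 mm
M = 199 kN-m = 199000000.0 N-mm
sigma = M * y / I = 199000000.0 * 287.5 / 5639911458.33
= 10.14 MPa

10.14 MPa


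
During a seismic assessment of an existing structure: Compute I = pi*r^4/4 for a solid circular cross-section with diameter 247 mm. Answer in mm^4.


r = d / 2 = 247 / 2 = 123.5 mm
I = pi * r^4 / 4 = pi * 123.5^4 / 4
= 182708062.3 mm^4

182708062.3 mm^4


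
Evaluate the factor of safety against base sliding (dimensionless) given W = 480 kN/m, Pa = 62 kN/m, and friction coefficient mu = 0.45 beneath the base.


Resisting force = mu * W = 0.45 * 480 = 216.0 kN/m
FOS = Resisting / Driving = 216.0 / 62
= 3.4839 (dimensionless)

3.4839 (dimensionless)


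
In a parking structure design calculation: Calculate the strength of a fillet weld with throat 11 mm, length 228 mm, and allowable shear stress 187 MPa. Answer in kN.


Strength = throat * length * allowable stress
= 11 * 228 * 187 N
= 468996 N
= 469.0 kN

469.0 kN


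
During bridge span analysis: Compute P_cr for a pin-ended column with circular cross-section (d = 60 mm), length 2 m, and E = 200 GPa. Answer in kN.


I = pi * d^4 / 64 = 636172.51 mm^4
L = 2000.0 mm
P_cr = pi^2 * E * I / L^2
= 9.8696 * 200000.0 * 636172.51 / 2000.0^2
= 313938.55 N = 313.9386 kN

313.9386 kN


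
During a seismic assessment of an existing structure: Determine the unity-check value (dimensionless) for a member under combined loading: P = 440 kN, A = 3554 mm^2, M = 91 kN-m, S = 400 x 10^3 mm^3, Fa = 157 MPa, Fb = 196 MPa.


f_a = P / A = 440000.0 / 3554 = 123.8042 MPa
f_b = M / S = 91000000.0 / 400000.0 = 227.5 MPa
Ratio = f_a / Fa + f_b / Fb
= 123.8042 / 157 + 227.5 / 196
= 1.9493 (dimensionless)

1.9493 (dimensionless)


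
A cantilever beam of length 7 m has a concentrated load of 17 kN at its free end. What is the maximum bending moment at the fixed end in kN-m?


For a cantilever with a point load at the free end:
M_max = P * L = 17 * 7 = 119 kN-m

119 kN-m


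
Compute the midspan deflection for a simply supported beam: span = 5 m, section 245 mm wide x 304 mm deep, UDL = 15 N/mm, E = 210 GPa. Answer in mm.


I = 245 * 304^3 / 12 = 573595306.67 mm^4
L = 5000.0 mm, w = 15 N/mm, E = 210000.0 MPa
delta = 5 * w * L^4 / (384 * E * I)
= 5 * 15 * 5000.0^4 / (384 * 210000.0 * 573595306.67)
= 1.0134 mm

1.0134 mm


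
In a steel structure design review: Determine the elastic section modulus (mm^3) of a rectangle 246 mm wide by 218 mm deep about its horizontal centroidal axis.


S = b * h^2 / 6
= 246 * 218^2 / 6
= 246 * 47524 / 6
= 1948484.0 mm^3

1948484.0 mm^3


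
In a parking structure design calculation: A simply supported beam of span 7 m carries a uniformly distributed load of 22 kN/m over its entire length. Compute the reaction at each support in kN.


Total load = w * L = 22 * 7 = 154 kN
By symmetry, each reaction R = total / 2 = 154 / 2 = 77.0 kN

77.0 kN


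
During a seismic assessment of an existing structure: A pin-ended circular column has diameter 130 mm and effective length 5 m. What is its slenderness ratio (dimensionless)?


Radius of gyration r = d / 4 = 130 / 4 = 32.5 mm
L_eff = 5000.0 mm
Slenderness ratio = L / r = 5000.0 / 32.5 = 153.85 (dimensionless)

153.85 (dimensionless)


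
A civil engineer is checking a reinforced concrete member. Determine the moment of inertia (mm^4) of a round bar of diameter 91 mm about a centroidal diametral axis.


r = d / 2 = 91 / 2 = 45.5 mm
I = pi * r^4 / 4 = pi * 45.5^4 / 4
= 3366165.53 mm^4

3366165.53 mm^4


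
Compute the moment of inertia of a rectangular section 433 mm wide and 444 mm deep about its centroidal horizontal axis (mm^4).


I = b * h^3 / 12
= 433 * 444^3 / 12
= 433 * 87528384 / 12
= 3158315856.0 mm^4

3158315856.0 mm^4


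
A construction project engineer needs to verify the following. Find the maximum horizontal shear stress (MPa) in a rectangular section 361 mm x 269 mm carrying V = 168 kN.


A = b * h = 361 * 269 = 97109 mm^2
V = 168 kN = 168000.0 N
tau_max = 1.5 * V / A = 1.5 * 168000.0 / 97109
= 2.595 MPa

2.595 MPa


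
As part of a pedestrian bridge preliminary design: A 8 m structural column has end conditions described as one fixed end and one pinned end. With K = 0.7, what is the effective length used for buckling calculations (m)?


L_eff = K * L
= 0.7 * 8
= 5.6 m

5.6 m


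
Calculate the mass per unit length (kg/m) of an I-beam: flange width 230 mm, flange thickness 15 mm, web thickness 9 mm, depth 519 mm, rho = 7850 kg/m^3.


A_flanges = 2 * 230 * 15 = 6900 mm^2
A_web = (519 - 2 * 15) * 9 = 4401 mm^2
A_total = 6900 + 4401 = 11301 mm^2 = 0.011301 m^2
Weight = rho * A = 7850 * 0.011301 = 88.7129 kg/m

88.7129 kg/m


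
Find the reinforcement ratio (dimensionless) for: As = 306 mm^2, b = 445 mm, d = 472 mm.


rho = As / (b * d)
= 306 / (445 * 472)
= 306 / 210040
= 0.001457 (dimensionless)

0.001457 (dimensionless)


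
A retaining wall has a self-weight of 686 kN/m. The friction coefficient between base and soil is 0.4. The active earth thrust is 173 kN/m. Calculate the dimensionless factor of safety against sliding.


Resisting force = mu * W = 0.4 * 686 = 274.4 kN/m
FOS = Resisting / Driving = 274.4 / 173
= 1.5861 (dimensionless)

1.5861 (dimensionless)


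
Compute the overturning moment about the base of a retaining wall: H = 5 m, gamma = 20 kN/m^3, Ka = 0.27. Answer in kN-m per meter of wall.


Pa = 0.5 * Ka * gamma * H^2
= 0.5 * 0.27 * 20 * 5^2
= 67.5 kN/m
Arm = H / 3 = 5 / 3 = 1.6667 m
Mo = Pa * arm = Pa * H / 3 = 67.5 * 5 / 3 = 112.5 kN-m/m

112.5 kN-m/m


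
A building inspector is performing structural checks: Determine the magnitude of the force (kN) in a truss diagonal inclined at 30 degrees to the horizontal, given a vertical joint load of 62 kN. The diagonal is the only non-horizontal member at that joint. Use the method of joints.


At the joint, only the diagonal has a vertical component, so vertical equilibrium gives:
F * sin(30) = 62
F = 62 / sin(30)
= 62 / 0.5
= 124.0 kN

124.0 kN


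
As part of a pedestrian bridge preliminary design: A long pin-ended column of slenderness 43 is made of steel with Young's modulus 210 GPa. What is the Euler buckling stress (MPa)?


sigma_cr = pi^2 * E / lambda^2
= 9.8696 * 210000.0 / 43^2
= 9.8696 * 210000.0 / 1849
= 1120.9394 MPa

1120.9394 MPa


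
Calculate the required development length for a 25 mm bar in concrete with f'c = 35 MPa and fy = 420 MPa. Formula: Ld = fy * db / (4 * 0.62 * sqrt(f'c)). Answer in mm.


Ld = (fy * db) / (4 * 0.62 * sqrt(f'c))
= (420 * 25) / (4 * 0.62 * sqrt(35))
= 10500 / 14.6719
= 715.65 mm

715.65 mm


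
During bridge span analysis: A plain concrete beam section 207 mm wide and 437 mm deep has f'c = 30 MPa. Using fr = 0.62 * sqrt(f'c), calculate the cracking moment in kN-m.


fr = 0.62 * sqrt(30) = 0.62 * 5.4772 = 3.3959 MPa
I = 207 * 437^3 / 12 = 1439572064.25 mm^4
y_t = 218.5 mm
M_cr = fr * I / y_t = 3.3959 * 1439572064.25 / 218.5 N-mm
= 22.3735 kN-m

22.3735 kN-m


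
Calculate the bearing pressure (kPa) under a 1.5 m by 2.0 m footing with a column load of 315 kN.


A = 1.5 * 2.0 = 3.0 m^2
q = P / A = 315 / 3.0
= 105.0 kPa

105.0 kPa


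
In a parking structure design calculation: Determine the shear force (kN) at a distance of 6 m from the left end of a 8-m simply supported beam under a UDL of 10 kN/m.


R_A = w * L / 2 = 10 * 8 / 2 = 40.0 kN
V(x) = R_A - w * x = 40.0 - 10 * 6
= -20.0 kN

-20.0 kN


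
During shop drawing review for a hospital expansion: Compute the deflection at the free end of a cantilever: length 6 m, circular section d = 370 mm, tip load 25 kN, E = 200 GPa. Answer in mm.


I = pi * d^4 / 64 = pi * 370^4 / 64 = 919976629.57 mm^4
L = 6000.0 mm, P = 25000.0 N, E = 200000.0 MPa
delta = P * L^3 / (3 * E * I)
= 25000.0 * 6000.0^3 / (3 * 200000.0 * 919976629.57)
= 9.7829 mm

9.7829 mm


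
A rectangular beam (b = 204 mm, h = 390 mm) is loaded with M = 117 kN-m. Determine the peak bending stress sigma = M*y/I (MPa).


I = b * h^3 / 12 = 204 * 390^3 / 12 = 1008423000.0 mm^4
y = h / 2 = 390 / 2 = 195.0 mm
M = 117 kN-m = 117000000.0 N-mm
sigma = M * y / I = 117000000.0 * 195.0 / 1008423000.0
= 22.62 MPa

22.62 MPa


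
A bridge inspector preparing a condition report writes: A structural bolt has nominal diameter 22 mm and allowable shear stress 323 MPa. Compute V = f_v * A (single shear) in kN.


A = pi * d^2 / 4 = pi * 22^2 / 4 = 380.1327 mm^2
V = f_v * A / 1000 = 323 * 380.1327 / 1000
= 122.7829 kN

122.7829 kN


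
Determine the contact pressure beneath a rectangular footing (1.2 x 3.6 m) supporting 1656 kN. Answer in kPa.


A = 1.2 * 3.6 = 4.32 m^2
q = P / A = 1656 / 4.32
= 383.3333 kPa

383.3333 kPa


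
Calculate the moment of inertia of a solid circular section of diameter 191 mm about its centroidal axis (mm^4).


r = d / 2 = 191 / 2 = 95.5 mm
I = pi * r^4 / 4 = pi * 95.5^4 / 4
= 65328602.47 mm^4

65328602.47 mm^4


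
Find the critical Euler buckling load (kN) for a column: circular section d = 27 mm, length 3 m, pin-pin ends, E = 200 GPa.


I = pi * d^4 / 64 = 26087.05 mm^4
L = 3000.0 mm
P_cr = pi^2 * E * I / L^2
= 9.8696 * 200000.0 * 26087.05 / 3000.0^2
= 5721.53 N = 5.7215 kN

5.7215 kN


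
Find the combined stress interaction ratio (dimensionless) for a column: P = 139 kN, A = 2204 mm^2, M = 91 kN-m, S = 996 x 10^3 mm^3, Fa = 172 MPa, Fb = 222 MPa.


f_a = P / A = 139000.0 / 2204 = 63.0672 MPa
f_b = M / S = 91000000.0 / 996000.0 = 91.3655 MPa
Ratio = f_a / Fa + f_b / Fb
= 63.0672 / 172 + 91.3655 / 222
= 0.7782 (dimensionless)

0.7782 (dimensionless)


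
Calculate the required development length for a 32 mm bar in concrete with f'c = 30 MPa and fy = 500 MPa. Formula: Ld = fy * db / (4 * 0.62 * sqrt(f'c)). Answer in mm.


Ld = (fy * db) / (4 * 0.62 * sqrt(f'c))
= (500 * 32) / (4 * 0.62 * sqrt(30))
= 16000 / 13.5835
= 1177.9 mm

1177.9 mm


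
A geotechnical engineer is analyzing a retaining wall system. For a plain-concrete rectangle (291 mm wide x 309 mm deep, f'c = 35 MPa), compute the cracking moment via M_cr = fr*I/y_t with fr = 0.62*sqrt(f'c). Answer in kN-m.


fr = 0.62 * sqrt(35) = 0.62 * 5.9161 = 3.668 MPa
I = 291 * 309^3 / 12 = 715463003.25 mm^4
y_t = 154.5 mm
M_cr = fr * I / y_t = 3.668 * 715463003.25 / 154.5 N-mm
= 16.9857 kN-m

16.9857 kN-m


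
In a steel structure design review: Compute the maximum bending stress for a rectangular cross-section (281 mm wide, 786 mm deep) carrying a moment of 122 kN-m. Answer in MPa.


I = b * h^3 / 12 = 281 * 786^3 / 12 = 11370844278.0 mm^4
y = h / 2 = 786 / 2 = 393.0 mm
M = 122 kN-m = 122000000.0 N-mm
sigma = M * y / I = 122000000.0 * 393.0 / 11370844278.0
= 4.22 MPa

4.22 MPa


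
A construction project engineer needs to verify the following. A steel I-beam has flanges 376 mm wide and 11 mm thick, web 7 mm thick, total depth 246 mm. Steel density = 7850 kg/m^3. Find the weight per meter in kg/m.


A_flanges = 2 * 376 * 11 = 8272 mm^2
A_web = (246 - 2 * 11) * 7 = 1568 mm^2
A_total = 8272 + 1568 = 9840 mm^2 = 0.009840 m^2
Weight = rho * A = 7850 * 0.009840 = 77.244 kg/m

77.244 kg/m


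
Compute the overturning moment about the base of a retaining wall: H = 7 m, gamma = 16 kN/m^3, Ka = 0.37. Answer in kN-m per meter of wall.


Pa = 0.5 * Ka * gamma * H^2
= 0.5 * 0.37 * 16 * 7^2
= 145.04 kN/m
Arm = H / 3 = 7 / 3 = 2.3333 m
Mo = Pa * arm = Pa * H / 3 = 145.04 * 7 / 3 = 338.4267 kN-m/m

338.4267 kN-m/m


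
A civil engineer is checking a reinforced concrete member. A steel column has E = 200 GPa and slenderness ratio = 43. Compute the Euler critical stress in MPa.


sigma_cr = pi^2 * E / lambda^2
= 9.8696 * 200000.0 / 43^2
= 9.8696 * 200000.0 / 1849
= 1067.5613 MPa

1067.5613 MPa


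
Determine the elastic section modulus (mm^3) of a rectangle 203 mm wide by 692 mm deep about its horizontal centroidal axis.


S = b * h^2 / 6
= 203 * 692^2 / 6
= 203 * 478864 / 6
= 16201565.33 mm^3

16201565.33 mm^3


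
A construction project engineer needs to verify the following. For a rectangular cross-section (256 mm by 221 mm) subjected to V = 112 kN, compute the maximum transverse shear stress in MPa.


A = b * h = 256 * 221 = 56576 mm^2
V = 112 kN = 112000.0 N
tau_max = 1.5 * V / A = 1.5 * 112000.0 / 56576
= 2.9695 MPa

2.9695 MPa


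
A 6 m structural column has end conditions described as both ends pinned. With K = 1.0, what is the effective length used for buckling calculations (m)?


L_eff = K * L
= 1.0 * 6
= 6.0 m

6.0 m


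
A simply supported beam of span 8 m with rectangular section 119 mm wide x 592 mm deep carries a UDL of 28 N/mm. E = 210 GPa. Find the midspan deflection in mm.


I = 119 * 592^3 / 12 = 2057457322.67 mm^4
L = 8000.0 mm, w = 28 N/mm, E = 210000.0 MPa
delta = 5 * w * L^4 / (384 * E * I)
= 5 * 28 * 8000.0^4 / (384 * 210000.0 * 2057457322.67)
= 3.4563 mm

3.4563 mm


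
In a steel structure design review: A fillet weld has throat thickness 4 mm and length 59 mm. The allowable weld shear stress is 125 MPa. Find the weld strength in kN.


Strength = throat * length * allowable stress
= 4 * 59 * 125 N
= 29500 N
= 29.5 kN

29.5 kN


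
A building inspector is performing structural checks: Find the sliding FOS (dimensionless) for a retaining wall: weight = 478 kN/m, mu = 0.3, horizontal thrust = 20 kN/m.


Resisting force = mu * W = 0.3 * 478 = 143.4 kN/m
FOS = Resisting / Driving = 143.4 / 20
= 7.17 (dimensionless)

7.17 (dimensionless)


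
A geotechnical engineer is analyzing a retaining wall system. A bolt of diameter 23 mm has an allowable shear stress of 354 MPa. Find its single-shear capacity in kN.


A = pi * d^2 / 4 = pi * 23^2 / 4 = 415.4756 mm^2
V = f_v * A / 1000 = 354 * 415.4756 / 1000
= 147.0784 kN

147.0784 kN


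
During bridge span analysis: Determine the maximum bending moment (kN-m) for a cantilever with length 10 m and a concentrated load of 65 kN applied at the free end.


For a cantilever with a point load at the free end:
M_max = P * L = 65 * 10 = 650 kN-m

650 kN-m


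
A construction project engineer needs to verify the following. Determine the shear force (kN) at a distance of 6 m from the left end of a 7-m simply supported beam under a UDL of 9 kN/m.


R_A = w * L / 2 = 9 * 7 / 2 = 31.5 kN
V(x) = R_A - w * x = 31.5 - 9 * 6
= -22.5 kN

-22.5 kN


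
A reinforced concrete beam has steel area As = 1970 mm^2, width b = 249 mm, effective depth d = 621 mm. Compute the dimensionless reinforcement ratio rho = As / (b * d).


rho = As / (b * d)
= 1970 / (249 * 621)
= 1970 / 154629
= 0.01274 (dimensionless)

0.01274 (dimensionless)


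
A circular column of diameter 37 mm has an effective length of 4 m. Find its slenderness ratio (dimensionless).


Radius of gyration r = d / 4 = 37 / 4 = 9.25 mm
L_eff = 4000.0 mm
Slenderness ratio = L / r = 4000.0 / 9.25 = 432.43 (dimensionless)

432.43 (dimensionless)


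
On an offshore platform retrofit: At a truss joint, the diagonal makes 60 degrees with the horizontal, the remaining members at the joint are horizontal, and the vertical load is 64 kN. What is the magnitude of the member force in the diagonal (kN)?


At the joint, only the diagonal has a vertical component, so vertical equilibrium gives:
F * sin(60) = 64
F = 64 / sin(60)
= 64 / 0.866025
= 73.9 kN

73.9 kN


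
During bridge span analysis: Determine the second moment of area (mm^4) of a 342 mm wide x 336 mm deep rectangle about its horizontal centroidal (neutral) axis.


I = b * h^3 / 12
= 342 * 336^3 / 12
= 342 * 37933056 / 12
= 1081092096.0 mm^4

1081092096.0 mm^4


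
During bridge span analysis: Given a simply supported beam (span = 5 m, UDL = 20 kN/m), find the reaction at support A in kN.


Total load = w * L = 20 * 5 = 100 kN
By symmetry, each reaction R = total / 2 = 100 / 2 = 50.0 kN

50.0 kN


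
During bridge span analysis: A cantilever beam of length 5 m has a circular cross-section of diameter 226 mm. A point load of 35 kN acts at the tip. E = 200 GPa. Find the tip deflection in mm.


I = pi * d^4 / 64 = pi * 226^4 / 64 = 128057097.88 mm^4
L = 5000.0 mm, P = 35000.0 N, E = 200000.0 MPa
delta = P * L^3 / (3 * E * I)
= 35000.0 * 5000.0^3 / (3 * 200000.0 * 128057097.88)
= 56.9407 mm

56.9407 mm


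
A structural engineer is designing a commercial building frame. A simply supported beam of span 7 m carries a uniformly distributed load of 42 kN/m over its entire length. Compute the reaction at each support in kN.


Total load = w * L = 42 * 7 = 294 kN
By symmetry, each reaction R = total / 2 = 294 / 2 = 147.0 kN

147.0 kN


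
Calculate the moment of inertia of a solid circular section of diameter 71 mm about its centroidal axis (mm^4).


r = d / 2 = 71 / 2 = 35.5 mm
I = pi * r^4 / 4 = pi * 35.5^4 / 4
= 1247392.97 mm^4

1247392.97 mm^4


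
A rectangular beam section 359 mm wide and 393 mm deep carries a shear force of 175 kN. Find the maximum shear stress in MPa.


A = b * h = 359 * 393 = 141087 mm^2
V = 175 kN = 175000.0 N
tau_max = 1.5 * V / A = 1.5 * 175000.0 / 141087
= 1.8606 MPa

1.8606 MPa


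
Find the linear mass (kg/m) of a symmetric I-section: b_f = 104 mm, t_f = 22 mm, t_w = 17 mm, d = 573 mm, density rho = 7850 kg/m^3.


A_flanges = 2 * 104 * 22 = 4576 mm^2
A_web = (573 - 2 * 22) * 17 = 8993 mm^2
A_total = 4576 + 8993 = 13569 mm^2 = 0.013569 m^2
Weight = rho * A = 7850 * 0.013569 = 106.5166 kg/m

106.5166 kg/m


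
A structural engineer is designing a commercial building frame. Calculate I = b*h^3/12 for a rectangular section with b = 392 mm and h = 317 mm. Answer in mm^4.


I = b * h^3 / 12
= 392 * 317^3 / 12
= 392 * 31855013 / 12
= 1040597091.33 mm^4

1040597091.33 mm^4


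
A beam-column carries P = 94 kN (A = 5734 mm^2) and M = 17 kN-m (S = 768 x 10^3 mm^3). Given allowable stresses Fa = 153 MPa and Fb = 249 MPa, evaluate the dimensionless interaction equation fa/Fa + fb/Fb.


f_a = P / A = 94000.0 / 5734 = 16.3934 MPa
f_b = M / S = 17000000.0 / 768000.0 = 22.1354 MPa
Ratio = f_a / Fa + f_b / Fb
= 16.3934 / 153 + 22.1354 / 249
= 0.196 (dimensionless)

0.196 (dimensionless)


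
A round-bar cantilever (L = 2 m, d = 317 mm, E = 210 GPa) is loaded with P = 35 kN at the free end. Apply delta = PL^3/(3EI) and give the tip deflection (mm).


I = pi * d^4 / 64 = pi * 317^4 / 64 = 495686336.22 mm^4
L = 2000.0 mm, P = 35000.0 N, E = 210000.0 MPa
delta = P * L^3 / (3 * E * I)
= 35000.0 * 2000.0^3 / (3 * 210000.0 * 495686336.22)
= 0.8966 mm

0.8966 mm


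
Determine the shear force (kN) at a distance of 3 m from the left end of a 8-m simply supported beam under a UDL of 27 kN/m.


R_A = w * L / 2 = 27 * 8 / 2 = 108.0 kN
V(x) = R_A - w * x = 108.0 - 27 * 3
= 27.0 kN

27.0 kN


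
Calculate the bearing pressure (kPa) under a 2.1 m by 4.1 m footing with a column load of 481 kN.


A = 2.1 * 4.1 = 8.61 m^2
q = P / A = 481 / 8.61
= 55.8653 kPa

55.8653 kPa


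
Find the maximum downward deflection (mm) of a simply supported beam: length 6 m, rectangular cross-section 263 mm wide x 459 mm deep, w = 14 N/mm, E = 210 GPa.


I = 263 * 459^3 / 12 = 2119398189.75 mm^4
L = 6000.0 mm, w = 14 N/mm, E = 210000.0 MPa
delta = 5 * w * L^4 / (384 * E * I)
= 5 * 14 * 6000.0^4 / (384 * 210000.0 * 2119398189.75)
= 0.5308 mm

0.5308 mm


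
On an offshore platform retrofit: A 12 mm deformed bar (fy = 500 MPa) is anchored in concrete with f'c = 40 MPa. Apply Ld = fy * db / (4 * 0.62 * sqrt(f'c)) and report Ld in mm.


Ld = (fy * db) / (4 * 0.62 * sqrt(f'c))
= (500 * 12) / (4 * 0.62 * sqrt(40))
= 6000 / 15.6849
= 382.53 mm

382.53 mm


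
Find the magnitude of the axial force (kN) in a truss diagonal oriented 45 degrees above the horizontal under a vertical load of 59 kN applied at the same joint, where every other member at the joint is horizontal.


At the joint, only the diagonal has a vertical component, so vertical equilibrium gives:
F * sin(45) = 59
F = 59 / sin(45)
= 59 / 0.707107
= 83.44 kN

83.44 kN


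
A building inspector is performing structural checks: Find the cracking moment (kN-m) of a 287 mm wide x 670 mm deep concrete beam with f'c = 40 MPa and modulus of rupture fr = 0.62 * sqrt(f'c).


fr = 0.62 * sqrt(40) = 0.62 * 6.3246 = 3.9212 MPa
I = 287 * 670^3 / 12 = 7193248416.67 mm^4
y_t = 335.0 mm
M_cr = fr * I / y_t = 3.9212 * 7193248416.67 / 335.0 N-mm
= 84.198 kN-m

84.198 kN-m


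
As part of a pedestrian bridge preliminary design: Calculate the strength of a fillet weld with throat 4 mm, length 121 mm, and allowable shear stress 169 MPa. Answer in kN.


Strength = throat * length * allowable stress
= 4 * 121 * 169 N
= 81796 N
= 81.8 kN

81.8 kN


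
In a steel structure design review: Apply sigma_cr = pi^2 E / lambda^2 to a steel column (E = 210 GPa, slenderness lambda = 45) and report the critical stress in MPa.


sigma_cr = pi^2 * E / lambda^2
= 9.8696 * 210000.0 / 45^2
= 9.8696 * 210000.0 / 2025
= 1023.5145 MPa

1023.5145 MPa


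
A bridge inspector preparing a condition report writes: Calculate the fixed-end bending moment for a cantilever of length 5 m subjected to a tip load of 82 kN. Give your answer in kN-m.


For a cantilever with a point load at the free end:
M_max = P * L = 82 * 5 = 410 kN-m

410 kN-m


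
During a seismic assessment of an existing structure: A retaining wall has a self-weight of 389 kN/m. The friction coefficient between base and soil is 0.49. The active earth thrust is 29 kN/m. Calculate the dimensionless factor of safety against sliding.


Resisting force = mu * W = 0.49 * 389 = 190.61 kN/m
FOS = Resisting / Driving = 190.61 / 29
= 6.5728 (dimensionless)

6.5728 (dimensionless)


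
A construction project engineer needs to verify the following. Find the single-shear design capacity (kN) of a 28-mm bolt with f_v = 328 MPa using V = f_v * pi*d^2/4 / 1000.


A = pi * d^2 / 4 = pi * 28^2 / 4 = 615.7522 mm^2
V = f_v * A / 1000 = 328 * 615.7522 / 1000
= 201.9667 kN

201.9667 kN


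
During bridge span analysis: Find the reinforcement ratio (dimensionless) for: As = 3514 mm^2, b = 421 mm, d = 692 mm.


rho = As / (b * d)
= 3514 / (421 * 692)
= 3514 / 291332
= 0.012062 (dimensionless)

0.012062 (dimensionless)


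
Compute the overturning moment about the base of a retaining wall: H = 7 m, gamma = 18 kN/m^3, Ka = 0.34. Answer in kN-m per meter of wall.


Pa = 0.5 * Ka * gamma * H^2
= 0.5 * 0.34 * 18 * 7^2
= 149.94 kN/m
Arm = H / 3 = 7 / 3 = 2.3333 m
Mo = Pa * arm = Pa * H / 3 = 149.94 * 7 / 3 = 349.86 kN-m/m

349.86 kN-m/m


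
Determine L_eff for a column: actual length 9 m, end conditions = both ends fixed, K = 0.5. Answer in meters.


L_eff = K * L
= 0.5 * 9
= 4.5 m

4.5 m


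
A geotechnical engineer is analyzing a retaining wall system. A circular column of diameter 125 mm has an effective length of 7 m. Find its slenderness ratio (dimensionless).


Radius of gyration r = d / 4 = 125 / 4 = 31.25 mm
L_eff = 7000.0 mm
Slenderness ratio = L / r = 7000.0 / 31.25 = 224.0 (dimensionless)

224.0 (dimensionless)


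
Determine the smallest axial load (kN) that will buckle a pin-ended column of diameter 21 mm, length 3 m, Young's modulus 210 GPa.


I = pi * d^4 / 64 = 9546.56 mm^4
L = 3000.0 mm
P_cr = pi^2 * E * I / L^2
= 9.8696 * 210000.0 * 9546.56 / 3000.0^2
= 2198.49 N = 2.1985 kN

2.1985 kN


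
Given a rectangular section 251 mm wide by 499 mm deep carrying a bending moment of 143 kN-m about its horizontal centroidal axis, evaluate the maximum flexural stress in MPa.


I = b * h^3 / 12 = 251 * 499^3 / 12 = 2598927187.42 mm^4
y = h / 2 = 499 / 2 = 249.5 mm
M = 143 kN-m = 143000000.0 N-mm
sigma = M * y / I = 143000000.0 * 249.5 / 2598927187.42
= 13.73 MPa

13.73 MPa


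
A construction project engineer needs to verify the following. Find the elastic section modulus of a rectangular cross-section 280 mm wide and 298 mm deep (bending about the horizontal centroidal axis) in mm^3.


S = b * h^2 / 6
= 280 * 298^2 / 6
= 280 * 88804 / 6
= 4144186.67 mm^3

4144186.67 mm^3


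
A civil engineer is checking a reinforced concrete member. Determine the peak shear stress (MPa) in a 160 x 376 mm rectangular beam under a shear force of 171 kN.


A = b * h = 160 * 376 = 60160 mm^2
V = 171 kN = 171000.0 N
tau_max = 1.5 * V / A = 1.5 * 171000.0 / 60160
= 4.2636 MPa

4.2636 MPa


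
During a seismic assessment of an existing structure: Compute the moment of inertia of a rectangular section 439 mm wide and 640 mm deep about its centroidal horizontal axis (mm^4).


I = b * h^3 / 12
= 439 * 640^3 / 12
= 439 * 262144000 / 12
= 9590101333.33 mm^4

9590101333.33 mm^4


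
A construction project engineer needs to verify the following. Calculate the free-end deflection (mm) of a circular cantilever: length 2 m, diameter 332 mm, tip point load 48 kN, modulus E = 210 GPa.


I = pi * d^4 / 64 = pi * 332^4 / 64 = 596378850.42 mm^4
L = 2000.0 mm, P = 48000.0 N, E = 210000.0 MPa
delta = P * L^3 / (3 * E * I)
= 48000.0 * 2000.0^3 / (3 * 210000.0 * 596378850.42)
= 1.022 mm

1.022 mm


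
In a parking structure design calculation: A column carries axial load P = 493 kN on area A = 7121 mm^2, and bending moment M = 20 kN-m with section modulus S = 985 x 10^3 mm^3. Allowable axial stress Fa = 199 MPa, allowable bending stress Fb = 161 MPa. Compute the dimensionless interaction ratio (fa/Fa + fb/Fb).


f_a = P / A = 493000.0 / 7121 = 69.2318 MPa
f_b = M / S = 20000000.0 / 985000.0 = 20.3046 MPa
Ratio = f_a / Fa + f_b / Fb
= 69.2318 / 199 + 20.3046 / 161
= 0.474 (dimensionless)

0.474 (dimensionless)


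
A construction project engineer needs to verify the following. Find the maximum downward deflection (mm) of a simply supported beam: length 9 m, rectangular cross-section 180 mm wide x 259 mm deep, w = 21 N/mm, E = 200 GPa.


I = 180 * 259^3 / 12 = 260609685.0 mm^4
L = 9000.0 mm, w = 21 N/mm, E = 200000.0 MPa
delta = 5 * w * L^4 / (384 * E * I)
= 5 * 21 * 9000.0^4 / (384 * 200000.0 * 260609685.0)
= 34.4197 mm

34.4197 mm


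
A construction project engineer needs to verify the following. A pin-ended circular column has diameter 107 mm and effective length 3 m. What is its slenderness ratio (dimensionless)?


Radius of gyration r = d / 4 = 107 / 4 = 26.75 mm
L_eff = 3000.0 mm
Slenderness ratio = L / r = 3000.0 / 26.75 = 112.15 (dimensionless)

112.15 (dimensionless)


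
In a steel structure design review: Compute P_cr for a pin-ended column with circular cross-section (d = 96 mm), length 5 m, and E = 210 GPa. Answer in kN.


I = pi * d^4 / 64 = 4169220.18 mm^4
L = 5000.0 mm
P_cr = pi^2 * E * I / L^2
= 9.8696 * 210000.0 * 4169220.18 / 5000.0^2
= 345647.85 N = 345.6479 kN

345.6479 kN


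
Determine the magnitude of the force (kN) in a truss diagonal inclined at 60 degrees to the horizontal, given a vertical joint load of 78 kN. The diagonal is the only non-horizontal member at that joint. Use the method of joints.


At the joint, only the diagonal has a vertical component, so vertical equilibrium gives:
F * sin(60) = 78
F = 78 / sin(60)
= 78 / 0.866025
= 90.07 kN

90.07 kN


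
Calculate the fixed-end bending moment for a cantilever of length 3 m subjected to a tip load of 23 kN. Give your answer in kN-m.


For a cantilever with a point load at the free end:
M_max = P * L = 23 * 3 = 69 kN-m

69 kN-m


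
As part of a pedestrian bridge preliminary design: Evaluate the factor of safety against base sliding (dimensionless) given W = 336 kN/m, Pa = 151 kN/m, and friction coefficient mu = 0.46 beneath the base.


Resisting force = mu * W = 0.46 * 336 = 154.56 kN/m
FOS = Resisting / Driving = 154.56 / 151
= 1.0236 (dimensionless)

1.0236 (dimensionless)


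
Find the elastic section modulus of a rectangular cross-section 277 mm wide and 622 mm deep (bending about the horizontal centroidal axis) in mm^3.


S = b * h^2 / 6
= 277 * 622^2 / 6
= 277 * 386884 / 6
= 17861144.67 mm^3

17861144.67 mm^3


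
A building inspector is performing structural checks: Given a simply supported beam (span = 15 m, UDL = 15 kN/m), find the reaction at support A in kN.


Total load = w * L = 15 * 15 = 225 kN
By symmetry, each reaction R = total / 2 = 225 / 2 = 112.5 kN

112.5 kN


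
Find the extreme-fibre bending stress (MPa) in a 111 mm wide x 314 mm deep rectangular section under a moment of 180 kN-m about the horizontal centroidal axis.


I = b * h^3 / 12 = 111 * 314^3 / 12 = 286372082.0 mm^4
y = h / 2 = 314 / 2 = 157.0 mm
M = 180 kN-m = 180000000.0 N-mm
sigma = M * y / I = 180000000.0 * 157.0 / 286372082.0
= 98.68 MPa

98.68 MPa


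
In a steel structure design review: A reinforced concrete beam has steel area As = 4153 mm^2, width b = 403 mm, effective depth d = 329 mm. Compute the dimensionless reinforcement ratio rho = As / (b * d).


rho = As / (b * d)
= 4153 / (403 * 329)
= 4153 / 132587
= 0.031323 (dimensionless)

0.031323 (dimensionless)


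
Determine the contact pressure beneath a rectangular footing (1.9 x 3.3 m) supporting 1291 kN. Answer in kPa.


A = 1.9 * 3.3 = 6.27 m^2
q = P / A = 1291 / 6.27
= 205.9011 kPa

205.9011 kPa


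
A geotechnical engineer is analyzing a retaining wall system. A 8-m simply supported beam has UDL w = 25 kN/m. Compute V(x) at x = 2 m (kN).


R_A = w * L / 2 = 25 * 8 / 2 = 100.0 kN
V(x) = R_A - w * x = 100.0 - 25 * 2
= 50.0 kN

50.0 kN


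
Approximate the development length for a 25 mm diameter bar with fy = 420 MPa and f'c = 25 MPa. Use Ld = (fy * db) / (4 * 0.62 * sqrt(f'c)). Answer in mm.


Ld = (fy * db) / (4 * 0.62 * sqrt(f'c))
= (420 * 25) / (4 * 0.62 * sqrt(25))
= 10500 / 12.4
= 846.77 mm

846.77 mm


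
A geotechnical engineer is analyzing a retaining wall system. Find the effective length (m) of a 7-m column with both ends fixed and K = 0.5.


L_eff = K * L
= 0.5 * 7
= 3.5 m

3.5 m


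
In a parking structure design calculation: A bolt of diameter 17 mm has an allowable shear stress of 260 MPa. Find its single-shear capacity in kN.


A = pi * d^2 / 4 = pi * 17^2 / 4 = 226.9801 mm^2
V = f_v * A / 1000 = 260 * 226.9801 / 1000
= 59.0148 kN

59.0148 kN


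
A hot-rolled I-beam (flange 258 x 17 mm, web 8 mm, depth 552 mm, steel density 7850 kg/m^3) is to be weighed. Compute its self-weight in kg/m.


A_flanges = 2 * 258 * 17 = 8772 mm^2
A_web = (552 - 2 * 17) * 8 = 4144 mm^2
A_total = 8772 + 4144 = 12916 mm^2 = 0.012916 m^2
Weight = rho * A = 7850 * 0.012916 = 101.3906 kg/m

101.3906 kg/m


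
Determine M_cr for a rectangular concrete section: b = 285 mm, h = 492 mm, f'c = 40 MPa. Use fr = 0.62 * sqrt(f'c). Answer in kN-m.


fr = 0.62 * sqrt(40) = 0.62 * 6.3246 = 3.9212 MPa
I = 285 * 492^3 / 12 = 2828517840.0 mm^4
y_t = 246.0 mm
M_cr = fr * I / y_t = 3.9212 * 2828517840.0 / 246.0 N-mm
= 45.0864 kN-m

45.0864 kN-m


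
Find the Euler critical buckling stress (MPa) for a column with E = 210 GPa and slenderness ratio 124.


sigma_cr = pi^2 * E / lambda^2
= 9.8696 * 210000.0 / 124^2
= 9.8696 * 210000.0 / 15376
= 134.7956 MPa

134.7956 MPa


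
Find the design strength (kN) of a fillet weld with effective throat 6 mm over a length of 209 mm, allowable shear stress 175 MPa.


Strength = throat * length * allowable stress
= 6 * 209 * 175 N
= 219450 N
= 219.45 kN

219.45 kN


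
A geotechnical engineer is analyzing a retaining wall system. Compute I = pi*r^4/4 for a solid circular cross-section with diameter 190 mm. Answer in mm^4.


r = d / 2 = 190 / 2 = 95.0 mm
I = pi * r^4 / 4 = pi * 95.0^4 / 4
= 63971171.28 mm^4

63971171.28 mm^4


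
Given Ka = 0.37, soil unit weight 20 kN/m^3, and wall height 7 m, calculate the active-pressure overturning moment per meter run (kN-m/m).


Pa = 0.5 * Ka * gamma * H^2
= 0.5 * 0.37 * 20 * 7^2
= 181.3 kN/m
Arm = H / 3 = 7 / 3 = 2.3333 m
Mo = Pa * arm = Pa * H / 3 = 181.3 * 7 / 3 = 423.0333 kN-m/m

423.0333 kN-m/m


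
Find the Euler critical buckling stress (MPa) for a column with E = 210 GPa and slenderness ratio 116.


sigma_cr = pi^2 * E / lambda^2
= 9.8696 * 210000.0 / 116^2
= 9.8696 * 210000.0 / 13456
= 154.0292 MPa

154.0292 MPa


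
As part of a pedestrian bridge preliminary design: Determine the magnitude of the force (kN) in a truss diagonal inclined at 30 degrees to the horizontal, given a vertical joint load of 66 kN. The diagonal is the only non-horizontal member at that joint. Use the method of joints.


At the joint, only the diagonal has a vertical component, so vertical equilibrium gives:
F * sin(30) = 66
F = 66 / sin(30)
= 66 / 0.5
= 132.0 kN

132.0 kN


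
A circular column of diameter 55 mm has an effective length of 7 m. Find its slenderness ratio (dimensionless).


Radius of gyration r = d / 4 = 55 / 4 = 13.75 mm
L_eff = 7000.0 mm
Slenderness ratio = L / r = 7000.0 / 13.75 = 509.09 (dimensionless)

509.09 (dimensionless)


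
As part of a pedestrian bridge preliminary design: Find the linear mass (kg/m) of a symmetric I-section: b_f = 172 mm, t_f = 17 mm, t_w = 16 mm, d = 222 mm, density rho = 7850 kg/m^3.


A_flanges = 2 * 172 * 17 = 5848 mm^2
A_web = (222 - 2 * 17) * 16 = 3008 mm^2
A_total = 5848 + 3008 = 8856 mm^2 = 0.008856 m^2
Weight = rho * A = 7850 * 0.008856 = 69.5196 kg/m

69.5196 kg/m


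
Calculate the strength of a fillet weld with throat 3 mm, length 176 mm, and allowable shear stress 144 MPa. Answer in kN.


Strength = throat * length * allowable stress
= 3 * 176 * 144 N
= 76032 N
= 76.03 kN

76.03 kN


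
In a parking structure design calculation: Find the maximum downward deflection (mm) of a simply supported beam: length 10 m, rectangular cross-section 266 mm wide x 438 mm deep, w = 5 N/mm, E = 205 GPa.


I = 266 * 438^3 / 12 = 1862613396.0 mm^4
L = 10000.0 mm, w = 5 N/mm, E = 205000.0 MPa
delta = 5 * w * L^4 / (384 * E * I)
= 5 * 5 * 10000.0^4 / (384 * 205000.0 * 1862613396.0)
= 1.705 mm

1.705 mm


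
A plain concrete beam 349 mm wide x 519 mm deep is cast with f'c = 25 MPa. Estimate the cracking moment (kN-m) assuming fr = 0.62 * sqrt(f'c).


fr = 0.62 * sqrt(25) = 0.62 * 5.0 = 3.1 MPa
I = 349 * 519^3 / 12 = 4065802274.25 mm^4
y_t = 259.5 mm
M_cr = fr * I / y_t = 3.1 * 4065802274.25 / 259.5 N-mm
= 48.5703 kN-m

48.5703 kN-m
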